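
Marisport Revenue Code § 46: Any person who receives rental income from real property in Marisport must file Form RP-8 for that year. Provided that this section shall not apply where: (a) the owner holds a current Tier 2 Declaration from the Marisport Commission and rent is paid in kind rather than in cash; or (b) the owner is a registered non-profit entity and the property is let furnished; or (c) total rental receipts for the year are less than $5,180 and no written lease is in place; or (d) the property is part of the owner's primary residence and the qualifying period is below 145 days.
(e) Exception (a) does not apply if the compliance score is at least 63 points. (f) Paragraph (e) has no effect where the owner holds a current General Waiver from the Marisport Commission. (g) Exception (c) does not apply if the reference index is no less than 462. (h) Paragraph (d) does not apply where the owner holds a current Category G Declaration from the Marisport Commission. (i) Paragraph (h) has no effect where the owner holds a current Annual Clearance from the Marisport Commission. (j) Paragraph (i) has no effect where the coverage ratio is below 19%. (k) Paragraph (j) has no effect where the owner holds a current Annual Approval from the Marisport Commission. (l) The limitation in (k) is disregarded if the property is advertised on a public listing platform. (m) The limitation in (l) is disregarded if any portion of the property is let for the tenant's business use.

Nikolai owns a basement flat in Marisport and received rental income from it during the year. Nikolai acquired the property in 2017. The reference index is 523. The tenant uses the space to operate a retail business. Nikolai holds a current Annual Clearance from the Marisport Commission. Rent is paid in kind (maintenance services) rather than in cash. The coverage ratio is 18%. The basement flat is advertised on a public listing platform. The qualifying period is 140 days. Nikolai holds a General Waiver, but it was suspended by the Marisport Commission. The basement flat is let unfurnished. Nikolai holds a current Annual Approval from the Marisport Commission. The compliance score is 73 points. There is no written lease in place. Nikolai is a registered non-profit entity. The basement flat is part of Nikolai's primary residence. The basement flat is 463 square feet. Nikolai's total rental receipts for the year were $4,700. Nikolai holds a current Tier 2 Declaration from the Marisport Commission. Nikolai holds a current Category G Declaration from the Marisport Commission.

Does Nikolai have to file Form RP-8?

Exception (a)'s conditions are all satisfied: a current Tier 2 Declaration is held; rent is paid in kind. But: (e) is engaged — the compliance score is 73 points, meeting the 63 points threshold. (f) does not operate here (the General Waiver is not current), so (e) stands. Exception (a) does not apply.
Exception (b) does not apply: the property is let unfurnished.
Exception (c) is satisfied on its face — total rental receipts for the year are $4,700, less than the $5,180 limit; there is no written lease. But: (g) operates against (c): the reference index is 523, meeting the 462 threshold. Exception (c) does not apply.
Exception (d)'s conditions are all satisfied: the basement flat is part of the primary residence; the qualifying period is 140 days, below the 145 days limit. Considering the limiting provisions: (h) would limit (d) — a current Category G Declaration is held — but (i) sets (h) aside: (i) operates against (h): a current Annual Clearance is held. (j) would limit (i) — the coverage ratio is 18%, below the 19% limit — but (k) sets (j) aside: (k) operates against (j): a current Annual Approval is held. (l) operates (the property is publicly advertised), but is overridden by (m): (m) operates against (l): the space is let for business use. (d) remains available.

No — exception (d) applies; Nikolai is not required to file Form RP-8.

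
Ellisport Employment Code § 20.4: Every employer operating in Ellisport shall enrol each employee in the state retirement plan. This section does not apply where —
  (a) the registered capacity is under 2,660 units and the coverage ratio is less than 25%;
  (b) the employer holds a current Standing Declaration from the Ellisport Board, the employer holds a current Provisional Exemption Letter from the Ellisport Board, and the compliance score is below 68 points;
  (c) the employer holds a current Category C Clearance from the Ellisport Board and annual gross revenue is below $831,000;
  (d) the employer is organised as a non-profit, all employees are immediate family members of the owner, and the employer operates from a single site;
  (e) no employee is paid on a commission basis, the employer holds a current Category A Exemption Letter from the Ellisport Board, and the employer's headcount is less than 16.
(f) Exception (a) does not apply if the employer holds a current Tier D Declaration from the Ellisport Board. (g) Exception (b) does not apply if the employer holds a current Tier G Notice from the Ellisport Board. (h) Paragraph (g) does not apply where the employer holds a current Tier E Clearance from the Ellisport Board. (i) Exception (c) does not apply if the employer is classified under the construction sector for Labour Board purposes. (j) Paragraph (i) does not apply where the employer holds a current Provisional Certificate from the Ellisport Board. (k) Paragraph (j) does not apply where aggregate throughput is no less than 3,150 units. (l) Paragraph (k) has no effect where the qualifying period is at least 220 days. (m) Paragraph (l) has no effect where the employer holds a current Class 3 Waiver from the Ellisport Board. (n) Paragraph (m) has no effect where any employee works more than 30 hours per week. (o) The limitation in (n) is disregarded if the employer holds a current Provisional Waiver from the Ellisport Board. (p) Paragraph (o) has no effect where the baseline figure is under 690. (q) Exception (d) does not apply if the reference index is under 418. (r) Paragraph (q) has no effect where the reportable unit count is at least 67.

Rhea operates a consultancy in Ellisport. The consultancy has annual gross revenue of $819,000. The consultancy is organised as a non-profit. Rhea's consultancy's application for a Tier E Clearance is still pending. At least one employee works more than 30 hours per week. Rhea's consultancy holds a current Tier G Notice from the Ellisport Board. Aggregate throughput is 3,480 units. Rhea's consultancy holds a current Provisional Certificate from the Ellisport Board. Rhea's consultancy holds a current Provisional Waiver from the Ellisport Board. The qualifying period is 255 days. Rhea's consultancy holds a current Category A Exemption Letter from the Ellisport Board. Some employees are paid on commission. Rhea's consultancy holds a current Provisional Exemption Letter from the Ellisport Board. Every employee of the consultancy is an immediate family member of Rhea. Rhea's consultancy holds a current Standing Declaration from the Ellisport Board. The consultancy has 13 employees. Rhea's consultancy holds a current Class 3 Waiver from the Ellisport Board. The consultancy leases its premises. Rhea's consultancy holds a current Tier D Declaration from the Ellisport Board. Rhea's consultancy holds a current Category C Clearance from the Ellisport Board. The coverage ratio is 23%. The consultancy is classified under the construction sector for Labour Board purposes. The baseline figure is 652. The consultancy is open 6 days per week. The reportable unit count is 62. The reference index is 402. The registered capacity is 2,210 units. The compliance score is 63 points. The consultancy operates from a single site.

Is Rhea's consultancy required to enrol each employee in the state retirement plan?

Exception (a) is satisfied on its face — the registered capacity is 2,210 units, under the 2,660 units limit; the coverage ratio is 23%, less than the 25% limit. But: (f) operates against (a): a current Tier D Declaration is held. (a) is therefore removed.
Exception (b): a current Standing Declaration is held; a current Provisional Exemption Letter is held; the compliance score is 63 points, below the 68 points limit — every condition holds. Turning to paragraphs (g)–(h): (g) operates — a current Tier G Notice is held. (h) does not operate here (there is no Tier E Clearance in force), so (g) stands. So (b) is unavailable.
Exception (c) is satisfied on its face — a current Category C Clearance is held; annual gross revenue is $819,000, below the $831,000 limit. Applying paragraphs (i)–(p): (i) would limit (c) — the consultancy is classified under the construction sector — but (j) sets (i) aside: (j) operates against (i): a current Provisional Certificate is held. (k) would limit (j) — aggregate throughput is 3,480 units, meeting the 3,150 units threshold — but (l) sets (k) aside: (l) operates — the qualifying period is 255 days, meeting the 220 days threshold. (m) would limit (l) — a current Class 3 Waiver is held — but (n) sets (m) aside: (n) operates — at least one employee exceeds 30 hours/week. (o) would limit (n) — a current Provisional Waiver is held — but (p) sets (o) aside: (p) is triggered — the baseline figure is 652, under the 690 limit. Exception (c) stands.
All of (d)'s requirements are met (the employer is a non-profit; every employee is an immediate family member; the employer operates from a single site). However, paragraphs (q)–(r) must be considered: (q) operates against (d): the reference index is 402, under the 418 limit. (r) does not operate here (the reportable unit count is 62, short of 67), so (q) stands. (d) is therefore removed.
Exception (e) fails — some employees are paid on commission.

No — exception (c) applies; Rhea's consultancy is not required to enrol each employee in the state retirement plan.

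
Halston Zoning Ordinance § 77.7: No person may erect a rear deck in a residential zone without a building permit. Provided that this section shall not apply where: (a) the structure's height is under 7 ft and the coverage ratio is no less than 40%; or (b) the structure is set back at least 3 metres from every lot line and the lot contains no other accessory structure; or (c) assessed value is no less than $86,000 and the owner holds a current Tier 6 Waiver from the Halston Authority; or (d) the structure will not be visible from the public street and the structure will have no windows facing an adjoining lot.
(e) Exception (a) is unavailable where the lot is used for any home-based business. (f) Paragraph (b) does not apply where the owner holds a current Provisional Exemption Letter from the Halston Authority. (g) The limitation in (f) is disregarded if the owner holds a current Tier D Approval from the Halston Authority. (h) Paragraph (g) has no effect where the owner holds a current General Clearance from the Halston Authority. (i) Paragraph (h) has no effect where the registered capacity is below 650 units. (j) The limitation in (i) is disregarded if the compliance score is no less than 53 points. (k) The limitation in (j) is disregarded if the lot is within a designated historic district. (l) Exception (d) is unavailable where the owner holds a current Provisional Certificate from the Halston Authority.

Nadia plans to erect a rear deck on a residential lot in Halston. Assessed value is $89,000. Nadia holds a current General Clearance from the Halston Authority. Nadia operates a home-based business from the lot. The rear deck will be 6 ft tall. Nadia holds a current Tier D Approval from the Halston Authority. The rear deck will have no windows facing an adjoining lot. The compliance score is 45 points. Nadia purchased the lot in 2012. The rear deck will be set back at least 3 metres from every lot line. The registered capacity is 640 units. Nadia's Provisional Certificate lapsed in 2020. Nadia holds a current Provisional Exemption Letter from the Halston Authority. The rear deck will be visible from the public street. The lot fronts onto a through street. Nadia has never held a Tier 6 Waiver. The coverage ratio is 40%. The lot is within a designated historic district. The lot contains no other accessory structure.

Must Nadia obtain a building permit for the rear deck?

No — exception (b) applies; Nadia does not need a building permit.

Exception (a): the structure's height is 6 ft, under the 7 ft limit; the coverage ratio is 40%, meeting the 40% threshold — every condition holds. However, paragraph (e) must be considered: (e) operates — a home-based business operates on the lot. Exception (a) does not apply.
All of (b)'s requirements are met (the setback is at least 3 m on every side; the lot has no other accessory structure). Considering the limiting provisions: (f) would limit (b) — a current Provisional Exemption Letter is held — but (g) sets (f) aside: (g) operates against (f): a current Tier D Approval is held. (h) operates (a current General Clearance is held), but is set aside by (i): (i) operates against (h): the registered capacity is 640 units, below the 650 units limit. (j) is not triggered (the compliance score is 45 points, short of 53 points), so (i) stands. So (b) applies.
Exception (c) requires that the owner holds a current Tier 6 Waiver from the Halston Authority; but there is no Tier 6 Waiver in force, so (c) is unavailable.
Exception (d) requires that the structure will not be visible from the public street; but the structure will be visible from the street, so (d) is unavailable.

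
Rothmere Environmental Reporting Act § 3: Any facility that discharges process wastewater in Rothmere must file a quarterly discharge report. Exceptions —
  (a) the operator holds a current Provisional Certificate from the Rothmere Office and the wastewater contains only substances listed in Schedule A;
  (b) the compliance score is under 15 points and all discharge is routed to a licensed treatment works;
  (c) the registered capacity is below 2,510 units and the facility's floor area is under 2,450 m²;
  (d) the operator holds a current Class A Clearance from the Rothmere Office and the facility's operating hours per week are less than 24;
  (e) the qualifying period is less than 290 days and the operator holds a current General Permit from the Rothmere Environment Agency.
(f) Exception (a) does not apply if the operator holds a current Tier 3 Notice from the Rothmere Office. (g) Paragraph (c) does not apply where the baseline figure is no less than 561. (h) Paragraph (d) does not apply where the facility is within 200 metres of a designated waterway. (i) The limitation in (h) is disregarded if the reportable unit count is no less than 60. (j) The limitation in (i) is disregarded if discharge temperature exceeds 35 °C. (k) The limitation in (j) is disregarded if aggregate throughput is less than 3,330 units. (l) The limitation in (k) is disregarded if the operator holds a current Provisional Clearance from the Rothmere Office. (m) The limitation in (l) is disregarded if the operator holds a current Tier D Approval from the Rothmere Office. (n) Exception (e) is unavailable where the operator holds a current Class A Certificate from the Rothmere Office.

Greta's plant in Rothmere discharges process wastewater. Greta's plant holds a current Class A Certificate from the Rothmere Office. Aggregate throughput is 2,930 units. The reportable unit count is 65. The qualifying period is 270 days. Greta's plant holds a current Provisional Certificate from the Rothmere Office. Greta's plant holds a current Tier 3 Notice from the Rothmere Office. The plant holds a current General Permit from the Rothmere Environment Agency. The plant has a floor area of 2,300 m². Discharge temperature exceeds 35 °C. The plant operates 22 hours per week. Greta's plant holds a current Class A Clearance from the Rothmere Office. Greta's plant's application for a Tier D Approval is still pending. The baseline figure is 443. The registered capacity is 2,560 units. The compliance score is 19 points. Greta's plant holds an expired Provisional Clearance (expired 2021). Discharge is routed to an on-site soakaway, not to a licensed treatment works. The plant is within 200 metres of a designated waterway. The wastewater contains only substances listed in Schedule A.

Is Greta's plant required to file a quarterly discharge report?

No — exception (d) applies; Greta's plant is not required to file a quarterly discharge report.

Exception (a): a current Provisional Certificate is held; the wastewater is Schedule-A-only — every condition holds. But: (f) operates against (a): a current Tier 3 Notice is held. (a) is therefore removed.
Exception (b) does not apply: the compliance score is 19 points, not under 15 points.
Exception (c) requires that the registered capacity is below 2,510 units; but the registered capacity is 2,560 units, not below 2,510 units, so (c) is unavailable.
Exception (d) is satisfied on its face — a current Class A Clearance is held; the facility's operating hours per week are 22, less than the 24 limit. Under paragraphs (h)–(m): (h) would limit (d) — the plant is within 200 m of a designated waterway — but (i) sets (h) aside: (i) operates against (h): the reportable unit count is 65, meeting the 60 threshold. (j) would limit (i) — discharge temperature exceeds 35 °C — but (k) sets (j) aside: (k) applies — aggregate throughput is 2,930 units, less than the 3,330 units limit. (l) does not operate here (no current Provisional Clearance is held), so (k) stands. (d) remains available.
Exception (e): the qualifying period is 270 days, less than the 290 days limit; a current General Permit is held — every condition holds. But: (n) operates — a current Class A Certificate is held. (e) is therefore removed.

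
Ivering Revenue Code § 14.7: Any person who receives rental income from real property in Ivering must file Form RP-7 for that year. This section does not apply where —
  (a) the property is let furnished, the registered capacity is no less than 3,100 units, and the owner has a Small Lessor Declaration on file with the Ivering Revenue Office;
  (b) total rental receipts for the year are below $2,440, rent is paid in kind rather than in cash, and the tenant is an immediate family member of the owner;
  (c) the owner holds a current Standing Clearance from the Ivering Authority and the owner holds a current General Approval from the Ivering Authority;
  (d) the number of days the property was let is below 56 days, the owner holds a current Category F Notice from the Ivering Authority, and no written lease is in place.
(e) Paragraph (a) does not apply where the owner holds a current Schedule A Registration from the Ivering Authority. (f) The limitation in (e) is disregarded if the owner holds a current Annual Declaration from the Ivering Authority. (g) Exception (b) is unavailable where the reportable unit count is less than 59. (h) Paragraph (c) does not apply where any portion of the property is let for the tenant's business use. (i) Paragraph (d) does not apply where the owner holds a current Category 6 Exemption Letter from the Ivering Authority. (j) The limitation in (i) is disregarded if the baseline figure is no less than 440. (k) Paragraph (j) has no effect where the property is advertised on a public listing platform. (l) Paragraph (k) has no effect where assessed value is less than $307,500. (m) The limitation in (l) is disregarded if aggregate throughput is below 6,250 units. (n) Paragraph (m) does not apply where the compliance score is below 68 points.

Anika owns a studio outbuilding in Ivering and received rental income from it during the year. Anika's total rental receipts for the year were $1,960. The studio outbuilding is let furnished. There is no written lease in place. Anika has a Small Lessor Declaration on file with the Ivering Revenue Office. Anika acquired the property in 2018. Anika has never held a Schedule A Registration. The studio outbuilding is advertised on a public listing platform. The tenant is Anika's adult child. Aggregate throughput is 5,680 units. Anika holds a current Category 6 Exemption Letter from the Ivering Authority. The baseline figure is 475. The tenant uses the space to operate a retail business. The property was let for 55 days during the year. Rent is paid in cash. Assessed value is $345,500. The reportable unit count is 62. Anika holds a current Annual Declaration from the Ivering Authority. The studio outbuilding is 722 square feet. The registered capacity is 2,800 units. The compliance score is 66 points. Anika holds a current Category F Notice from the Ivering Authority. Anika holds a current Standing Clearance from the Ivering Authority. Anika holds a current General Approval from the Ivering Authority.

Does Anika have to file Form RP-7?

Yes — Anika must file Form RP-7.

Exception (a) requires that the registered capacity is no less than 3,100 units; but the registered capacity is 2,800 units, short of 3,100 units, so (a) is unavailable.
Exception (b) fails — rent is paid in cash.
Exception (c) is satisfied on its face — a current Standing Clearance is held; a current General Approval is held. However, paragraph (h) must be considered: (h) is triggered — the space is let for business use. So (c) is unavailable.
Exception (d)'s conditions are all satisfied: the number of days the property was let is 55 days, below the 56 days limit; a current Category F Notice is held; there is no written lease. But applying paragraphs (i)–(n): (i) operates against (d): a current Category 6 Exemption Letter is held. (j) would limit (i) — the baseline figure is 475, meeting the 440 threshold — but (k) sets (j) aside: (k) applies — the property is publicly advertised. (l), which would lift (k), does not operate here — assessed value is $345,500, not less than $307,500. So (d) is unavailable.
None of the exceptions is available; § 14.7 applies in full.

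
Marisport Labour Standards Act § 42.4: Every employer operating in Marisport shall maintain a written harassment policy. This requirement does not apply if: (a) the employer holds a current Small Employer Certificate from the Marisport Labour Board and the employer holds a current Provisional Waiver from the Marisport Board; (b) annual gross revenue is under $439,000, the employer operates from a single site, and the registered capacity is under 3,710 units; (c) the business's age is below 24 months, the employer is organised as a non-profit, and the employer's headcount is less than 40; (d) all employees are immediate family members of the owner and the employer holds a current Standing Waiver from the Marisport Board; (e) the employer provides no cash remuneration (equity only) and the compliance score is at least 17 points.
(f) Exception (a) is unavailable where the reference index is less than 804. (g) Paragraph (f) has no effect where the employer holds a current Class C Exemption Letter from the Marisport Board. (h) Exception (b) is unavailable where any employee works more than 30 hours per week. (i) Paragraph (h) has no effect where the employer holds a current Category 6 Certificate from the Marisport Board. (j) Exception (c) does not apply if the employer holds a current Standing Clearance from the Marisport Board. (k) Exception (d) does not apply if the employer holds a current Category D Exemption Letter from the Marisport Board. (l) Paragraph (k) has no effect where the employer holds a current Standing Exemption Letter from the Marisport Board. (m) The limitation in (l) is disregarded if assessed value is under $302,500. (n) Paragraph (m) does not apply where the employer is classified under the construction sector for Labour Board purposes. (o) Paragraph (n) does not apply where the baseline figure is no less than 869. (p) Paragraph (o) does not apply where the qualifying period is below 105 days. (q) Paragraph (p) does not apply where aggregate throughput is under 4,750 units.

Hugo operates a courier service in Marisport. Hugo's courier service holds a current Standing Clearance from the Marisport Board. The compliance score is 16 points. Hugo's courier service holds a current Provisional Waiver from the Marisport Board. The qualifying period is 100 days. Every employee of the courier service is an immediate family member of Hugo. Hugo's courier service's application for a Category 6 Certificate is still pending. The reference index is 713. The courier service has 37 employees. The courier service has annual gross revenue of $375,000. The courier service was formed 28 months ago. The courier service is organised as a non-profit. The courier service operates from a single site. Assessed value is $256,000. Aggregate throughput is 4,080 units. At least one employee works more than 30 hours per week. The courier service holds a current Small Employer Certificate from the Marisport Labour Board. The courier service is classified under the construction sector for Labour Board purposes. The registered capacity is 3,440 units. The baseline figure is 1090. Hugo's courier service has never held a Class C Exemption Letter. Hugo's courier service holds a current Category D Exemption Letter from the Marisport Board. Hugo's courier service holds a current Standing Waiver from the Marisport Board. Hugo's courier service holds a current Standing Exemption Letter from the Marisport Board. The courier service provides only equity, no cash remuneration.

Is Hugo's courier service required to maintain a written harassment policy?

Yes — Hugo's courier service must maintain a written harassment policy.

Exception (a): a current Small Employer Certificate is held; a current Provisional Waiver is held — every condition holds. But applying paragraphs (f)–(g): (f) operates against (a): the reference index is 713, less than the 804 limit. (g) is inapplicable (there is no Class C Exemption Letter in force), so (f) stands. Exception (a) does not apply.
Exception (b)'s conditions are all satisfied: annual gross revenue is $375,000, under the $439,000 limit; the employer operates from a single site; the registered capacity is 3,440 units, under the 3,710 units limit. Turning to paragraphs (h)–(i): (h) is engaged — at least one employee exceeds 30 hours/week. (i) is not triggered (there is no Category 6 Certificate in force), so (h) stands. Exception (b) does not apply.
Exception (c) fails — the business's age is 28 months, not below 24 months.
Exception (d) is satisfied on its face — every employee is an immediate family member; a current Standing Waiver is held. But applying paragraphs (k)–(q): (k) operates against (d): a current Category D Exemption Letter is held. (l) would limit (k) — a current Standing Exemption Letter is held — but (m) sets (l) aside: (m) is engaged — assessed value is $256,000, under the $302,500 limit. (n) is triggered (the courier service is classified under the construction sector), but is overridden by (o): (o) applies — the baseline figure is 1,090, meeting the 869 threshold. (p) would limit (o) — the qualifying period is 100 days, below the 105 days limit — but (q) sets (p) aside: (q) operates against (p): aggregate throughput is 4,080 units, under the 4,750 units limit. Exception (d) does not apply.
Exception (e) requires that the compliance score is at least 17 points; but the compliance score is 16 points, short of 17 points, so (e) is unavailable.
No exception displaces § 42.4.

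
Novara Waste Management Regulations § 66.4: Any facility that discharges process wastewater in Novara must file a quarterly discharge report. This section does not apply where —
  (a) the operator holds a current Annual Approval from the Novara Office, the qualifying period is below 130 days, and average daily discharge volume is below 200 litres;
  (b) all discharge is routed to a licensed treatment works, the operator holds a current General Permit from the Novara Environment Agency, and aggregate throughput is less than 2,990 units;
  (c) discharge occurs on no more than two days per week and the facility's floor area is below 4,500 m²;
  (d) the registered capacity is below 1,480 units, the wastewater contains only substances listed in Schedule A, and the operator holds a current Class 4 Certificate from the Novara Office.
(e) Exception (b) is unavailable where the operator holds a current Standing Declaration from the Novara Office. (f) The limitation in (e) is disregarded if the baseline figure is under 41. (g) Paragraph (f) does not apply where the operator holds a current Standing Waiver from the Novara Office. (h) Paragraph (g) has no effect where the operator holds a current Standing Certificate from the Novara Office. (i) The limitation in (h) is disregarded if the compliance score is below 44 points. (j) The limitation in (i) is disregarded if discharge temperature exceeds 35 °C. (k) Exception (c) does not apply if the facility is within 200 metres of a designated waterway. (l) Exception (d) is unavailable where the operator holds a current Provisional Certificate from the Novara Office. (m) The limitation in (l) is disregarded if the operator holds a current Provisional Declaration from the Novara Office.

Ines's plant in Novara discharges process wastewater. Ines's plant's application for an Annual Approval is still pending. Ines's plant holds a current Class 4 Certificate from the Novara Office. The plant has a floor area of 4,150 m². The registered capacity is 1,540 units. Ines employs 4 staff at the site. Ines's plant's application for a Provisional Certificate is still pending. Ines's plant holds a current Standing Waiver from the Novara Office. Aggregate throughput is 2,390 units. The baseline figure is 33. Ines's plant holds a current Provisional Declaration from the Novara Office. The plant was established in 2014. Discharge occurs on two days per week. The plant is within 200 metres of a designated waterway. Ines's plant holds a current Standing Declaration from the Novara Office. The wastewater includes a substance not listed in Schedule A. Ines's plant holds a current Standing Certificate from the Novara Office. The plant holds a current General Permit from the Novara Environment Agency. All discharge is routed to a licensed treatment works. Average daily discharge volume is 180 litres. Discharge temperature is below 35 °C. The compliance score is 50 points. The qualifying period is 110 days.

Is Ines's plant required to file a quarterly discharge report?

No — exception (b) applies; Ines's plant is not required to file a quarterly discharge report.

Exception (a) does not apply: there is no Annual Approval in force.
Exception (b)'s conditions are all satisfied: discharge is routed to a licensed treatment works; a current General Permit is held; aggregate throughput is 2,390 units, less than the 2,990 units limit. As to paragraphs (e)–(j): (e) operates (a current Standing Declaration is held), but is itself disapplied by (f): (f) operates against (e): the baseline figure is 33, under the 41 limit. (g) would limit (f) — a current Standing Waiver is held — but (h) sets (g) aside: (h) operates against (g): a current Standing Certificate is held. (i), which would lift (h), is inapplicable — the compliance score is 50 points, not below 44 points. (b) remains available.
All of (c)'s requirements are met (discharge occurs on no more than two days per week; the facility's floor area is 4,150 m², below the 4,500 m² limit). But: (k) is engaged — the plant is within 200 m of a designated waterway. So (c) is unavailable.
Exception (d) requires that the registered capacity is below 1,480 units; but the registered capacity is 1,540 units, not below 1,480 units, so (d) is unavailable.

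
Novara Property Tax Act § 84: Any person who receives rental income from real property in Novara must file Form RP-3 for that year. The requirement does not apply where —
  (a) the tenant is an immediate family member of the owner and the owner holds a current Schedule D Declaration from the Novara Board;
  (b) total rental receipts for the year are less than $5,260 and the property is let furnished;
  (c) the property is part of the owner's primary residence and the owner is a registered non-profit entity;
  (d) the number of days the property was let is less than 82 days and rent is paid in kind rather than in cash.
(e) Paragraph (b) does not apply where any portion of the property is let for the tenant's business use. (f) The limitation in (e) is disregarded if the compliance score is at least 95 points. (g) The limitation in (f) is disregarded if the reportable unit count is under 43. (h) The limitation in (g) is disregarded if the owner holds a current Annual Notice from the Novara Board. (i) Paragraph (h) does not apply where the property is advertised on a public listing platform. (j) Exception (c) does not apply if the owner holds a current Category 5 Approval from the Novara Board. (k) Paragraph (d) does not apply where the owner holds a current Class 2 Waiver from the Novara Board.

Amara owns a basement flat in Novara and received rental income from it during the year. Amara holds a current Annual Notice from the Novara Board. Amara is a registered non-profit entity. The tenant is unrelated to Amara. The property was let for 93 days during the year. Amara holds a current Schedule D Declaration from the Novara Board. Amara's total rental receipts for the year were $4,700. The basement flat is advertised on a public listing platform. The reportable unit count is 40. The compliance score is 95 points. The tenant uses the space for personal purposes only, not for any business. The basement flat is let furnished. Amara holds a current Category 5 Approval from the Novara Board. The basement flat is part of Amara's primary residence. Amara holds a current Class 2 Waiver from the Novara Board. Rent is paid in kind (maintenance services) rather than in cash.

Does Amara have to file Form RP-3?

Exception (a) does not apply: the tenant is unrelated to the owner.
Exception (b)'s conditions are all satisfied: total rental receipts for the year are $4,700, less than the $5,260 limit; the property is let furnished. Applying paragraphs (e)–(i): (e) is inapplicable — the space is used for personal purposes only. Exception (b) stands.
Exception (c)'s conditions are all satisfied: the basement flat is part of the primary residence; Amara is a registered non-profit. But: (j) operates against (c): a current Category 5 Approval is held. So (c) is unavailable.
Exception (d) does not apply: the number of days the property was let is 93 days, not less than 82 days.

No — exception (b) applies; Amara is not required to file Form RP-3.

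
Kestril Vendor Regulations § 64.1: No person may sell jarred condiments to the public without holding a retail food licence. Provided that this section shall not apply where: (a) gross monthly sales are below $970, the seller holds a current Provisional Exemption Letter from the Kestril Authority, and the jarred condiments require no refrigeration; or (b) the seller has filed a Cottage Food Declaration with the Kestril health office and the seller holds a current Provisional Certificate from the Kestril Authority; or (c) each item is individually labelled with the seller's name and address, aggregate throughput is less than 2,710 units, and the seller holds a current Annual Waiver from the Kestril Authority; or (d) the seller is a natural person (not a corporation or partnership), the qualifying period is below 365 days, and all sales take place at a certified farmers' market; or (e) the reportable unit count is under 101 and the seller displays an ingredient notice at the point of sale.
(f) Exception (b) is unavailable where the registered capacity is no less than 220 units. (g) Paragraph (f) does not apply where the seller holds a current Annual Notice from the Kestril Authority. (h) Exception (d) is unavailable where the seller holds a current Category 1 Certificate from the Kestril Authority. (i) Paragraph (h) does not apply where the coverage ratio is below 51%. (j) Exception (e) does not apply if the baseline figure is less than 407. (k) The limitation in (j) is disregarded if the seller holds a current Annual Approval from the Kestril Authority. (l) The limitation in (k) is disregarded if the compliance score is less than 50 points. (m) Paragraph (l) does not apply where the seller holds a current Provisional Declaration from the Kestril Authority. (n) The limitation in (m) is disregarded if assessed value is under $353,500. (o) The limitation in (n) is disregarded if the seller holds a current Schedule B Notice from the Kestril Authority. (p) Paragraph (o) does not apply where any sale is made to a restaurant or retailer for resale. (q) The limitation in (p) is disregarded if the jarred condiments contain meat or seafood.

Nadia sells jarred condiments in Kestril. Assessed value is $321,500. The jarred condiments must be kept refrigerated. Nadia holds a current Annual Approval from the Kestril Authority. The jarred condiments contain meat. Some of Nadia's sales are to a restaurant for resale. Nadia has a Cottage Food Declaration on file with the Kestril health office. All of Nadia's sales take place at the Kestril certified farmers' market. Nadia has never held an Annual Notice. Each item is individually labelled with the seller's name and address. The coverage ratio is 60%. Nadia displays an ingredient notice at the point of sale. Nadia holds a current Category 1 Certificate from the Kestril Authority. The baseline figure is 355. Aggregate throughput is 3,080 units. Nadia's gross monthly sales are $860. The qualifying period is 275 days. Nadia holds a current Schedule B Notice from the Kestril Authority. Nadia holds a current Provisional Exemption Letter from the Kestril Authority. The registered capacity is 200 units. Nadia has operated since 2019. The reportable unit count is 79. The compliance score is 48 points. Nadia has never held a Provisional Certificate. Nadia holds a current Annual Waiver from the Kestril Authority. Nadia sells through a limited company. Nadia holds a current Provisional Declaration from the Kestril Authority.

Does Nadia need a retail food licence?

No — exception (e) applies; Nadia is not required to hold a retail food licence.

Exception (a) requires that the jarred condiments require no refrigeration; but the jarred condiments require refrigeration, so (a) is unavailable.
Exception (b) does not apply: there is no Provisional Certificate in force.
Exception (c) does not apply: aggregate throughput is 3,080 units, not less than 2,710 units.
Exception (d) does not apply: the seller operates through a limited company.
Exception (e) is satisfied on its face — the reportable unit count is 79, under the 101 limit; an ingredient notice is displayed. Applying paragraphs (j)–(q): (j) would limit (e) — the baseline figure is 355, less than the 407 limit — but (k) sets (j) aside: (k) is triggered — a current Annual Approval is held. (l) would limit (k) — the compliance score is 48 points, less than the 50 points limit — but (m) sets (l) aside: (m) operates against (l): a current Provisional Declaration is held. (n) is engaged (assessed value is $321,500, under the $353,500 limit), but is overridden by (o): (o) operates against (n): a current Schedule B Notice is held. (p) operates (some sales are to a restaurant for resale), but yields to (q): (q) operates against (p): the jarred condiments contain meat. (e) remains available.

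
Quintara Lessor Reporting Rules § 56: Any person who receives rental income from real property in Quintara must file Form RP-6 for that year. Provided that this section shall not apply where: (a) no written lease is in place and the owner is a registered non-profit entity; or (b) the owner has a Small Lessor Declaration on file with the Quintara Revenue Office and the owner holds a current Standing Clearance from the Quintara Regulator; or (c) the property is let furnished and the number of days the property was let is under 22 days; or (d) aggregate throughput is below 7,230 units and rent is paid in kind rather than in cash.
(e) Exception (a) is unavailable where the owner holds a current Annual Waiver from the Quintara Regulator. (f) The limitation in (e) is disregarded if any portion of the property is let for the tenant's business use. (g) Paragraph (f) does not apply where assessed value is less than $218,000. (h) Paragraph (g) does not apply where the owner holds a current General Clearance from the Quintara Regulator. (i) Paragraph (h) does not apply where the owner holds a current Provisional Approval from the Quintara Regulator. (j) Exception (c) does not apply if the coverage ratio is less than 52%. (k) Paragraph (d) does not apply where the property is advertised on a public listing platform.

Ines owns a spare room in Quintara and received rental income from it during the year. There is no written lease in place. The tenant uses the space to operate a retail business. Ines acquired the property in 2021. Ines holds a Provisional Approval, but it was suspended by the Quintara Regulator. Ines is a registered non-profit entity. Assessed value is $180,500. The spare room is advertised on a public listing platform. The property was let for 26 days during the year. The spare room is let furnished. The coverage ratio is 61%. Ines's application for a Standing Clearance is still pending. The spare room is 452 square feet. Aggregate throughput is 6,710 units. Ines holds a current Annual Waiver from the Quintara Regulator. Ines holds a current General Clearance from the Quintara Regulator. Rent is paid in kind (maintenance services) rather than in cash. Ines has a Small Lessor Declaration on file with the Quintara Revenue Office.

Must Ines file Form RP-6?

No — exception (a) applies; Ines is not required to file Form RP-6.

Exception (a): there is no written lease; Ines is a registered non-profit — every condition holds. As to paragraphs (e)–(i): (e) is triggered (a current Annual Waiver is held), but is set aside by (f): (f) applies — the space is let for business use. (g) would limit (f) — assessed value is $180,500, less than the $218,000 limit — but (h) sets (g) aside: (h) operates against (g): a current General Clearance is held. (i), which would lift (h), is not engaged — the Provisional Approval is not current. (a) remains available.
Exception (b) requires that the owner holds a current Standing Clearance from the Quintara Regulator; but the Standing Clearance is not current, so (b) is unavailable.
Exception (c) fails — the number of days the property was let is 26 days, not under 22 days.
Exception (d): aggregate throughput is 6,710 units, below the 7,230 units limit; rent is paid in kind — every condition holds. But applying paragraph (k): (k) is engaged — the property is publicly advertised. So (d) is unavailable.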